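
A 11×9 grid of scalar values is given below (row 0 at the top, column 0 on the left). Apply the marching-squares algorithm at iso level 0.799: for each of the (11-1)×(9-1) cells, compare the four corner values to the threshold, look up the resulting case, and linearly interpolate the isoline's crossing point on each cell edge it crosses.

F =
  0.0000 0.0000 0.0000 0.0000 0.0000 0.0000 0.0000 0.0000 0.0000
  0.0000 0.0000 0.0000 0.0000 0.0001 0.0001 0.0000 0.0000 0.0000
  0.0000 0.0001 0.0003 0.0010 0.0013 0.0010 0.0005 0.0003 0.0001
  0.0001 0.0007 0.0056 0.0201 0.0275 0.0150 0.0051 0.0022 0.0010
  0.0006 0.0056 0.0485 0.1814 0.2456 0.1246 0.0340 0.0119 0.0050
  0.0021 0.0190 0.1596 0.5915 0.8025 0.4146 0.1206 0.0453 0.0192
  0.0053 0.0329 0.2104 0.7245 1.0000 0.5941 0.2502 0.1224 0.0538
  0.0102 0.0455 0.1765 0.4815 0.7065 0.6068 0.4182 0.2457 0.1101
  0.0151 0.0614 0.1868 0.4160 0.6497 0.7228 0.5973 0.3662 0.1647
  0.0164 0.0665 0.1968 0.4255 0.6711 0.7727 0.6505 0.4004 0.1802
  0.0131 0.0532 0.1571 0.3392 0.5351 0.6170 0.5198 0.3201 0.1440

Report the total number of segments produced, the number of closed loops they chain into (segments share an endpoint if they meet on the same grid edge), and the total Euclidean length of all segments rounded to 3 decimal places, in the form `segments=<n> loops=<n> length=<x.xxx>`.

segments=6 loops=1 length=4.215

cell (4,3): code 0100 → (4.994,4.000)–(5.000,3.983)
cell (4,4): code 1000 → (5.000,4.009)–(4.994,4.000)
cell (5,3): code 0110 → (5.000,3.983)–(6.000,3.270)
cell (5,4): code 1001 → (6.000,4.495)–(5.000,4.009)
cell (6,3): code 0010 → (6.000,3.270)–(6.685,4.000)
cell (6,4): code 0001 → (6.685,4.000)–(6.000,4.495)
total: 6 segments, chained into 1 closed loop(s), length Σ = 4.214571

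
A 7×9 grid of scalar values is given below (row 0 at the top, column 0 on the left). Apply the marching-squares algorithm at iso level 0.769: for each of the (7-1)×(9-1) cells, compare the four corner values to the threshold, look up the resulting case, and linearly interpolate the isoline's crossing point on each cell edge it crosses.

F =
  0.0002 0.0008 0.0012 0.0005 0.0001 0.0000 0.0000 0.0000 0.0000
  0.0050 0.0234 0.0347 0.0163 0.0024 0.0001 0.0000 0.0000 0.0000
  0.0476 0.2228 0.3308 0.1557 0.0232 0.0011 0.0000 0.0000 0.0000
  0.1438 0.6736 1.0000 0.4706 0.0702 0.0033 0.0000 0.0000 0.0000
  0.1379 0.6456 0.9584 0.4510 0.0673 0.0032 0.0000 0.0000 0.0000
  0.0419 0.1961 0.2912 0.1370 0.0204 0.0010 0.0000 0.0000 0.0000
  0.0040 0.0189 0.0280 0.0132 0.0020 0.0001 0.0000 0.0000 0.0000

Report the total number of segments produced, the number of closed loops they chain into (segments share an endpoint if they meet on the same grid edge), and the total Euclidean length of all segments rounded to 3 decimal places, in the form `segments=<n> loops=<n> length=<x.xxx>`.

segments=6 loops=1 length=4.489

cell (2,1): code 0100 → (2.655,2.000)–(3.000,1.292)
cell (2,2): code 1000 → (3.000,2.436)–(2.655,2.000)
cell (3,1): code 0110 → (3.000,1.292)–(4.000,1.395)
cell (3,2): code 1001 → (4.000,2.373)–(3.000,2.436)
cell (4,1): code 0010 → (4.000,1.395)–(4.284,2.000)
cell (4,2): code 0001 → (4.284,2.000)–(4.000,2.373)
total: 6 segments, chained into 1 closed loop(s), length Σ = 4.488680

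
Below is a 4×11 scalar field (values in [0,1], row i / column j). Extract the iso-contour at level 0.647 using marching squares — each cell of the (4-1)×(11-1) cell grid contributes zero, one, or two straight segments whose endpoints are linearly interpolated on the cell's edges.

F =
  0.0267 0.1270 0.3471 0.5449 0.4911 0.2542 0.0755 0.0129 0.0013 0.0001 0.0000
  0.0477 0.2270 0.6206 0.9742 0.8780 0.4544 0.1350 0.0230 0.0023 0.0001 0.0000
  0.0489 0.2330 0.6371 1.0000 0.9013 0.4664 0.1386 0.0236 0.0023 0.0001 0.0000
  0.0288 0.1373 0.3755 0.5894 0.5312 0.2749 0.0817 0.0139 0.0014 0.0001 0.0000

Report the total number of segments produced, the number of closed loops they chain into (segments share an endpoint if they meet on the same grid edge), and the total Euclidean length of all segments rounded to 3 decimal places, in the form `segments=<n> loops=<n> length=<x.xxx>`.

segments=8 loops=1 length=8.238

cell (0,2): code 0100 → (0.238,3.000)–(1.000,2.075)
cell (0,3): code 1100 → (0.403,4.000)–(0.238,3.000)
cell (0,4): code 1000 → (1.000,4.545)–(0.403,4.000)
cell (1,2): code 0110 → (1.000,2.075)–(2.000,2.027)
cell (1,4): code 1001 → (2.000,4.585)–(1.000,4.545)
cell (2,2): code 0010 → (2.000,2.027)–(2.860,3.000)
cell (2,3): code 0011 → (2.860,3.000)–(2.687,4.000)
cell (2,4): code 0001 → (2.687,4.000)–(2.000,4.585)
total: 8 segments, chained into 1 closed loop(s), length Σ = 8.238081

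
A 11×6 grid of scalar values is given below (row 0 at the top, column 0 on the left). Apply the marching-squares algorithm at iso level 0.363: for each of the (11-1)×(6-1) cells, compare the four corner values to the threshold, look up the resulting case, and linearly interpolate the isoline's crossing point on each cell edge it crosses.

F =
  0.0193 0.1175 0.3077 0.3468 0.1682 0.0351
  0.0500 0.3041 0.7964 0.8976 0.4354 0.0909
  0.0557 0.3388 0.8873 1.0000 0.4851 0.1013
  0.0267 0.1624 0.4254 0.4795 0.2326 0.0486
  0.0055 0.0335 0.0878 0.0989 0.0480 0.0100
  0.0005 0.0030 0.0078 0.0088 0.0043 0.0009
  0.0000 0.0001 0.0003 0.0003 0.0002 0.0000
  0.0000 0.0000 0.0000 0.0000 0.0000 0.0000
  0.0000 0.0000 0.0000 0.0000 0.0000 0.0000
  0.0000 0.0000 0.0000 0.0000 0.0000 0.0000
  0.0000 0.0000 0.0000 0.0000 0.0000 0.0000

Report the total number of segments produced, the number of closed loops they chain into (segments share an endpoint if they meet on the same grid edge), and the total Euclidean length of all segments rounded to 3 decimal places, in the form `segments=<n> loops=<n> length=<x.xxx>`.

cell (0,1): code 0100 → (0.113,2.000)–(1.000,1.120)
cell (0,2): code 1100 → (0.029,3.000)–(0.113,2.000)
cell (0,3): code 1100 → (0.729,4.000)–(0.029,3.000)
cell (0,4): code 1000 → (1.000,4.210)–(0.729,4.000)
cell (1,1): code 0110 → (1.000,1.120)–(2.000,1.044)
cell (1,4): code 1001 → (2.000,4.318)–(1.000,4.210)
cell (2,1): code 0110 → (2.000,1.044)–(3.000,1.763)
cell (2,3): code 1011 → (3.000,3.472)–(2.484,4.000)
cell (2,4): code 0001 → (2.484,4.000)–(2.000,4.318)
cell (3,1): code 0010 → (3.000,1.763)–(3.185,2.000)
cell (3,2): code 0011 → (3.185,2.000)–(3.306,3.000)
cell (3,3): code 0001 → (3.306,3.000)–(3.000,3.472)
total: 12 segments, chained into 1 closed loop(s), length Σ = 10.244580

segments=12 loops=1 length=10.245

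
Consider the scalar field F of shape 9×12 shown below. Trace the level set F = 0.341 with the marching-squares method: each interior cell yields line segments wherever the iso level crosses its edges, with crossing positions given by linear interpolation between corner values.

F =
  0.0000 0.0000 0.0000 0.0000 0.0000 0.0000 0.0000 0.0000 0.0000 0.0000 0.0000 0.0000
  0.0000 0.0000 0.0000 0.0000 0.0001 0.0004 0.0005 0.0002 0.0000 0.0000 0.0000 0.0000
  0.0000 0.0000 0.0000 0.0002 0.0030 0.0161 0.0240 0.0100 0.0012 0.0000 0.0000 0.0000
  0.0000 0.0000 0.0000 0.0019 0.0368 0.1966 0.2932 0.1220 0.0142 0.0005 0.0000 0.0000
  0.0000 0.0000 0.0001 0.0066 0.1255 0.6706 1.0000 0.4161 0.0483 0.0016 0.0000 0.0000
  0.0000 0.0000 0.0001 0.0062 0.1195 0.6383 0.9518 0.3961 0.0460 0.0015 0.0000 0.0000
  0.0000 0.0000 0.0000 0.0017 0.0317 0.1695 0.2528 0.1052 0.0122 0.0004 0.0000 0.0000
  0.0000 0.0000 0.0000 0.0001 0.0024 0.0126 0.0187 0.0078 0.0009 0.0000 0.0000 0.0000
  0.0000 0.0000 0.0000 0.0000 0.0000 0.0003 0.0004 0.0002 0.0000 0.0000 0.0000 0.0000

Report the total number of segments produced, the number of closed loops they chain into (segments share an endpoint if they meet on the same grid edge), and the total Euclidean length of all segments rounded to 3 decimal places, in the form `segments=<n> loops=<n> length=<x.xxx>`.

cell (3,4): code 0100 → (3.305,5.000)–(4.000,4.395)
cell (3,5): code 1100 → (3.068,6.000)–(3.305,5.000)
cell (3,6): code 1100 → (3.745,7.000)–(3.068,6.000)
cell (3,7): code 1000 → (4.000,7.204)–(3.745,7.000)
cell (4,4): code 0110 → (4.000,4.395)–(5.000,4.427)
cell (4,7): code 1001 → (5.000,7.157)–(4.000,7.204)
cell (5,4): code 0010 → (5.000,4.427)–(5.634,5.000)
cell (5,5): code 0011 → (5.634,5.000)–(5.874,6.000)
cell (5,6): code 0011 → (5.874,6.000)–(5.189,7.000)
cell (5,7): code 0001 → (5.189,7.000)–(5.000,7.157)
total: 10 segments, chained into 1 closed loop(s), length Σ = 8.826451

segments=10 loops=1 length=8.826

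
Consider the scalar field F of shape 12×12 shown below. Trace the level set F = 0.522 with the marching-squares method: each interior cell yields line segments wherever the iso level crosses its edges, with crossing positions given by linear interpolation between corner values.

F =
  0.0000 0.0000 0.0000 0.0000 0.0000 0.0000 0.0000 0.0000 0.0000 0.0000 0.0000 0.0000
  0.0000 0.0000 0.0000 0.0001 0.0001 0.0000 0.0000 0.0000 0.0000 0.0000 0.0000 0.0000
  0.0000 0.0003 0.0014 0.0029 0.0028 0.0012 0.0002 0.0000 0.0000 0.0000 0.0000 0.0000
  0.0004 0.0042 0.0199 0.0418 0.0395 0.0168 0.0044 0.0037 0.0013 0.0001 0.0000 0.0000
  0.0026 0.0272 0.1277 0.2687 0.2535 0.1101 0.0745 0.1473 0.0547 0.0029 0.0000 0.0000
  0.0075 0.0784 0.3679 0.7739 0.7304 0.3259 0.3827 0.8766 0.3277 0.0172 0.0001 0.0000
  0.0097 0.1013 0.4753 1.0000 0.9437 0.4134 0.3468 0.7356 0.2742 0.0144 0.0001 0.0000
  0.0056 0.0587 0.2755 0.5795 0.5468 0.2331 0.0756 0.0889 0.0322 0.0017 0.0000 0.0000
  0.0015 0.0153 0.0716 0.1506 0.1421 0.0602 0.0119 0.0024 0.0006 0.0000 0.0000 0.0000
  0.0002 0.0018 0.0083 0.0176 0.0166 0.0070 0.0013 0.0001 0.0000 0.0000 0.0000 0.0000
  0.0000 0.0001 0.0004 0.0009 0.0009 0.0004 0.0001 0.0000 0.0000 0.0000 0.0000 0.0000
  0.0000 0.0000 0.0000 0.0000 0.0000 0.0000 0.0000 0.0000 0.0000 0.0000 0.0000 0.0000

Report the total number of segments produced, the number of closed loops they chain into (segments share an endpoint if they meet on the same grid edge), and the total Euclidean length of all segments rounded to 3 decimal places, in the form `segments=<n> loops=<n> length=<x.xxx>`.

segments=16 loops=2 length=13.267

cell (4,2): code 0100 → (4.501,3.000)–(5.000,2.380)
cell (4,3): code 1100 → (4.563,4.000)–(4.501,3.000)
cell (4,4): code 1000 → (5.000,4.515)–(4.563,4.000)
cell (4,6): code 0100 → (4.514,7.000)–(5.000,6.282)
cell (4,7): code 1000 → (5.000,7.646)–(4.514,7.000)
cell (5,2): code 0110 → (5.000,2.380)–(6.000,2.089)
cell (5,4): code 1001 → (6.000,4.795)–(5.000,4.515)
cell (5,6): code 0110 → (5.000,6.282)–(6.000,6.451)
cell (5,7): code 1001 → (6.000,7.463)–(5.000,7.646)
cell (6,2): code 0110 → (6.000,2.089)–(7.000,2.811)
cell (6,4): code 1001 → (7.000,4.079)–(6.000,4.795)
cell (6,6): code 0010 → (6.000,6.451)–(6.330,7.000)
cell (6,7): code 0001 → (6.330,7.000)–(6.000,7.463)
cell (7,2): code 0010 → (7.000,2.811)–(7.134,3.000)
cell (7,3): code 0011 → (7.134,3.000)–(7.061,4.000)
cell (7,4): code 0001 → (7.061,4.000)–(7.000,4.079)
total: 16 segments, chained into 2 closed loop(s), length Σ = 13.267169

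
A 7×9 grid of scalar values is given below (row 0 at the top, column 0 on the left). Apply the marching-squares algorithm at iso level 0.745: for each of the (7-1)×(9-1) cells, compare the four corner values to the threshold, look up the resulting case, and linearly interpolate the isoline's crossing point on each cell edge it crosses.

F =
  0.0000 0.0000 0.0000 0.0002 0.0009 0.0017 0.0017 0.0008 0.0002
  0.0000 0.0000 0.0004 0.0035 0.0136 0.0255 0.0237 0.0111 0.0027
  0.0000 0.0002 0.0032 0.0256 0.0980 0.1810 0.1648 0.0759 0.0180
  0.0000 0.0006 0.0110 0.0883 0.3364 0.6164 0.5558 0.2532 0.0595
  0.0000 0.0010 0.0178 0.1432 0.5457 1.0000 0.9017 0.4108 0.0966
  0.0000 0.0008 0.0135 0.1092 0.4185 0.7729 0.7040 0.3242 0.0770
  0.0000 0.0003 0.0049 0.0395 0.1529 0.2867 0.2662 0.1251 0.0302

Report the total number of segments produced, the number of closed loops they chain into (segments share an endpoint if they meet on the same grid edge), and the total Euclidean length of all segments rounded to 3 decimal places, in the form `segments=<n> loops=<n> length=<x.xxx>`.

segments=8 loops=1 length=5.548

cell (3,4): code 0100 → (3.335,5.000)–(4.000,4.439)
cell (3,5): code 1100 → (3.547,6.000)–(3.335,5.000)
cell (3,6): code 1000 → (4.000,6.319)–(3.547,6.000)
cell (4,4): code 0110 → (4.000,4.439)–(5.000,4.921)
cell (4,5): code 1011 → (5.000,5.405)–(4.793,6.000)
cell (4,6): code 0001 → (4.793,6.000)–(4.000,6.319)
cell (5,4): code 0010 → (5.000,4.921)–(5.057,5.000)
cell (5,5): code 0001 → (5.057,5.000)–(5.000,5.405)
total: 8 segments, chained into 1 closed loop(s), length Σ = 5.547789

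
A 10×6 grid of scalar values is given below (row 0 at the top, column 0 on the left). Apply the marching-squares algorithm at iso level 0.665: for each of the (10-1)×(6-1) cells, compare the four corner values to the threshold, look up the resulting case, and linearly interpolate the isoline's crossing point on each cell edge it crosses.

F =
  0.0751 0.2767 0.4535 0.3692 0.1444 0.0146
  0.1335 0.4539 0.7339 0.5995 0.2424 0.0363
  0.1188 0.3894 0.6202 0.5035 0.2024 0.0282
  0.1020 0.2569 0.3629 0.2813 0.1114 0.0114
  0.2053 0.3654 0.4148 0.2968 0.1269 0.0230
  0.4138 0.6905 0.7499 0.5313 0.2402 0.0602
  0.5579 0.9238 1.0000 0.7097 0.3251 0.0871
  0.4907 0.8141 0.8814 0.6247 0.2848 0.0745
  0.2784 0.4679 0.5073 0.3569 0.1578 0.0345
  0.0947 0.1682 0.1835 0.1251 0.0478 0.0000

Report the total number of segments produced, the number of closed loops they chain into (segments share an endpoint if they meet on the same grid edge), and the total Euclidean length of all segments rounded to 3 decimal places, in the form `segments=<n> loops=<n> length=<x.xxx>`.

segments=16 loops=2 length=11.114

cell (0,1): code 0100 → (0.754,2.000)–(1.000,1.754)
cell (0,2): code 1000 → (1.000,2.513)–(0.754,2.000)
cell (1,1): code 0010 → (1.000,1.754)–(1.606,2.000)
cell (1,2): code 0001 → (1.606,2.000)–(1.000,2.513)
cell (4,0): code 0100 → (4.922,1.000)–(5.000,0.908)
cell (4,1): code 1100 → (4.747,2.000)–(4.922,1.000)
cell (4,2): code 1000 → (5.000,2.388)–(4.747,2.000)
cell (5,0): code 0110 → (5.000,0.908)–(6.000,0.293)
cell (5,2): code 1101 → (5.749,3.000)–(5.000,2.388)
cell (5,3): code 1000 → (6.000,3.116)–(5.749,3.000)
cell (6,0): code 0110 → (6.000,0.293)–(7.000,0.539)
cell (6,2): code 1011 → (7.000,2.843)–(6.526,3.000)
cell (6,3): code 0001 → (6.526,3.000)–(6.000,3.116)
cell (7,0): code 0010 → (7.000,0.539)–(7.431,1.000)
cell (7,1): code 0011 → (7.431,1.000)–(7.578,2.000)
cell (7,2): code 0001 → (7.578,2.000)–(7.000,2.843)
total: 16 segments, chained into 2 closed loop(s), length Σ = 11.113556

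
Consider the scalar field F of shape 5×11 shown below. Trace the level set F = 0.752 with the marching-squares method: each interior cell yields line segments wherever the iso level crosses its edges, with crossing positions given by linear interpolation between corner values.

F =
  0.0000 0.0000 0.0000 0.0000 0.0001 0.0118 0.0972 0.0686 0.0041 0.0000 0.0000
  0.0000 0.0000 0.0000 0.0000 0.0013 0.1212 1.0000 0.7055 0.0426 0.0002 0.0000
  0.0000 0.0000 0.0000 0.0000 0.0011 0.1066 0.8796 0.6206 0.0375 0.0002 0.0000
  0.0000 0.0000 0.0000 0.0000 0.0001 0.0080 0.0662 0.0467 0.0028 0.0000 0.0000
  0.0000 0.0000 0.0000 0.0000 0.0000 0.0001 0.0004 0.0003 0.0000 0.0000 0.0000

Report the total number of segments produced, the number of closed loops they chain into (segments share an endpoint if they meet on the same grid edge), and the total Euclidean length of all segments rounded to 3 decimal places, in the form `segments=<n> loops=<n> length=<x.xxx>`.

segments=6 loops=1 length=4.090

cell (0,5): code 0100 → (0.725,6.000)–(1.000,5.718)
cell (0,6): code 1000 → (1.000,6.842)–(0.725,6.000)
cell (1,5): code 0110 → (1.000,5.718)–(2.000,5.835)
cell (1,6): code 1001 → (2.000,6.493)–(1.000,6.842)
cell (2,5): code 0010 → (2.000,5.835)–(2.157,6.000)
cell (2,6): code 0001 → (2.157,6.000)–(2.000,6.493)
total: 6 segments, chained into 1 closed loop(s), length Σ = 4.090496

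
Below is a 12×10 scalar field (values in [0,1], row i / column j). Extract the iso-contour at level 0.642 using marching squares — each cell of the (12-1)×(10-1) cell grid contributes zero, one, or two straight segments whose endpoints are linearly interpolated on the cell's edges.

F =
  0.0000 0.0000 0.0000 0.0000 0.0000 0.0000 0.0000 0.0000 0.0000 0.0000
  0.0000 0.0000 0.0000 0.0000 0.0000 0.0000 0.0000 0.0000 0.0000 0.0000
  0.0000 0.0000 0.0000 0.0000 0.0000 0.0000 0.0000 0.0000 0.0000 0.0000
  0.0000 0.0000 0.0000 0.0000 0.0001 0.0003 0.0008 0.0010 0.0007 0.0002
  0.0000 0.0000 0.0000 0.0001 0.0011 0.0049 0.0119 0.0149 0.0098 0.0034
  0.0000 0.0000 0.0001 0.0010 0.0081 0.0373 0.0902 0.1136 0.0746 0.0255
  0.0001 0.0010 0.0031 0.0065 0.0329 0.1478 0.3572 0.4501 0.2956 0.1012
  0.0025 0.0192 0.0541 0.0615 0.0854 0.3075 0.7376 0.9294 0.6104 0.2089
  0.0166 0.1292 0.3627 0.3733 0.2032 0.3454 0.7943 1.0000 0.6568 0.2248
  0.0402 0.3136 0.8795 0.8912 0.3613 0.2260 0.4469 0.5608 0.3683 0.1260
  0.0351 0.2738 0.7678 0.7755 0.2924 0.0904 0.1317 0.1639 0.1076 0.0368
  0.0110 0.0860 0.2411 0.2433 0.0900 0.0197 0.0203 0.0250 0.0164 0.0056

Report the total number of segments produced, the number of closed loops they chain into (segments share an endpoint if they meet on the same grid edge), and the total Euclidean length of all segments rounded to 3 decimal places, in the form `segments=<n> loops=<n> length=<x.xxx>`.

segments=18 loops=2 length=13.485

cell (6,5): code 0100 → (6.749,6.000)–(7.000,5.778)
cell (6,6): code 1100 → (6.400,7.000)–(6.749,6.000)
cell (6,7): code 1000 → (7.000,7.901)–(6.400,7.000)
cell (7,5): code 0110 → (7.000,5.778)–(8.000,5.661)
cell (7,7): code 1101 → (7.681,8.000)–(7.000,7.901)
cell (7,8): code 1000 → (8.000,8.034)–(7.681,8.000)
cell (8,1): code 0100 → (8.540,2.000)–(9.000,1.580)
cell (8,2): code 1100 → (8.519,3.000)–(8.540,2.000)
cell (8,3): code 1000 → (9.000,3.470)–(8.519,3.000)
cell (8,5): code 0010 → (8.000,5.661)–(8.438,6.000)
cell (8,6): code 0011 → (8.438,6.000)–(8.815,7.000)
cell (8,7): code 0011 → (8.815,7.000)–(8.051,8.000)
cell (8,8): code 0001 → (8.051,8.000)–(8.000,8.034)
cell (9,1): code 0110 → (9.000,1.580)–(10.000,1.745)
cell (9,3): code 1001 → (10.000,3.276)–(9.000,3.470)
cell (10,1): code 0010 → (10.000,1.745)–(10.239,2.000)
cell (10,2): code 0011 → (10.239,2.000)–(10.251,3.000)
cell (10,3): code 0001 → (10.251,3.000)–(10.000,3.276)
total: 18 segments, chained into 2 closed loop(s), length Σ = 13.485466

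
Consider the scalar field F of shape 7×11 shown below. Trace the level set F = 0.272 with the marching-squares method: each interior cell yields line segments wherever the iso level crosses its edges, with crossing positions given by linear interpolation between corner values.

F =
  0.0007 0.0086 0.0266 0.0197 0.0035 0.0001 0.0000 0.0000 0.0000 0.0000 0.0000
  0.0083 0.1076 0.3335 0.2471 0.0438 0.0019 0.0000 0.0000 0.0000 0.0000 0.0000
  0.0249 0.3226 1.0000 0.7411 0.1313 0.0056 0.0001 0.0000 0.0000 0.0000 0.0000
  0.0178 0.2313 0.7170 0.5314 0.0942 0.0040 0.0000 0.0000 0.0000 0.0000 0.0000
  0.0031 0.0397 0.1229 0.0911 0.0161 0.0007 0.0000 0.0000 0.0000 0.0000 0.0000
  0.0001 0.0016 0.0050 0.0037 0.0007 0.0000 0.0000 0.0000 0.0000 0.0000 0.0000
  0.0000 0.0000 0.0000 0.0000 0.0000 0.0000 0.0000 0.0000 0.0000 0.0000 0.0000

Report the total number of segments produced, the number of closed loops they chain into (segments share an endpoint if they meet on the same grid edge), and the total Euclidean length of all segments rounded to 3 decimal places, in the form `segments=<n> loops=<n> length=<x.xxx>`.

segments=12 loops=1 length=9.019

cell (0,1): code 0100 → (0.800,2.000)–(1.000,1.728)
cell (0,2): code 1000 → (1.000,2.712)–(0.800,2.000)
cell (1,0): code 0100 → (1.765,1.000)–(2.000,0.830)
cell (1,1): code 1110 → (1.000,1.728)–(1.765,1.000)
cell (1,2): code 1101 → (1.050,3.000)–(1.000,2.712)
cell (1,3): code 1000 → (2.000,3.769)–(1.050,3.000)
cell (2,0): code 0010 → (2.000,0.830)–(2.554,1.000)
cell (2,1): code 0111 → (2.554,1.000)–(3.000,1.084)
cell (2,3): code 1001 → (3.000,3.593)–(2.000,3.769)
cell (3,1): code 0010 → (3.000,1.084)–(3.749,2.000)
cell (3,2): code 0011 → (3.749,2.000)–(3.589,3.000)
cell (3,3): code 0001 → (3.589,3.000)–(3.000,3.593)
total: 12 segments, chained into 1 closed loop(s), length Σ = 9.019000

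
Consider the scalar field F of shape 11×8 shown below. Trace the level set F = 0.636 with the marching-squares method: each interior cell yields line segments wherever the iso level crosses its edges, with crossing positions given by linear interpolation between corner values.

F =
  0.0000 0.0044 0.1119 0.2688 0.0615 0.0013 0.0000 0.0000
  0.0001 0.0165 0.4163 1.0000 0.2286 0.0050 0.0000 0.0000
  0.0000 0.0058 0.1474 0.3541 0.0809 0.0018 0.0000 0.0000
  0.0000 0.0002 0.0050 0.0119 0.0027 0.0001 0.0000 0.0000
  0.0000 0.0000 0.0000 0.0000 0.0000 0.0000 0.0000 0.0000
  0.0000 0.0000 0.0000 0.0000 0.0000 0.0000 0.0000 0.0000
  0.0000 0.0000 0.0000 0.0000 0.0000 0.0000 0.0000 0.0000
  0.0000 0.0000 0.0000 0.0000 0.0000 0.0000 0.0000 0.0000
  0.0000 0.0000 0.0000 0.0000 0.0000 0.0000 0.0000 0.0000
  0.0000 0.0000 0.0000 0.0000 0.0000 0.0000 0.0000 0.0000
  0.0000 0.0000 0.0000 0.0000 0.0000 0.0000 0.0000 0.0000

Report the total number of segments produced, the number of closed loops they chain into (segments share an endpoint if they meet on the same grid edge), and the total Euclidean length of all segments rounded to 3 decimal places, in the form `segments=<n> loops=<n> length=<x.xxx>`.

segments=4 loops=1 length=3.059

cell (0,2): code 0100 → (0.502,3.000)–(1.000,2.376)
cell (0,3): code 1000 → (1.000,3.472)–(0.502,3.000)
cell (1,2): code 0010 → (1.000,2.376)–(1.564,3.000)
cell (1,3): code 0001 → (1.564,3.000)–(1.000,3.472)
total: 4 segments, chained into 1 closed loop(s), length Σ = 3.059395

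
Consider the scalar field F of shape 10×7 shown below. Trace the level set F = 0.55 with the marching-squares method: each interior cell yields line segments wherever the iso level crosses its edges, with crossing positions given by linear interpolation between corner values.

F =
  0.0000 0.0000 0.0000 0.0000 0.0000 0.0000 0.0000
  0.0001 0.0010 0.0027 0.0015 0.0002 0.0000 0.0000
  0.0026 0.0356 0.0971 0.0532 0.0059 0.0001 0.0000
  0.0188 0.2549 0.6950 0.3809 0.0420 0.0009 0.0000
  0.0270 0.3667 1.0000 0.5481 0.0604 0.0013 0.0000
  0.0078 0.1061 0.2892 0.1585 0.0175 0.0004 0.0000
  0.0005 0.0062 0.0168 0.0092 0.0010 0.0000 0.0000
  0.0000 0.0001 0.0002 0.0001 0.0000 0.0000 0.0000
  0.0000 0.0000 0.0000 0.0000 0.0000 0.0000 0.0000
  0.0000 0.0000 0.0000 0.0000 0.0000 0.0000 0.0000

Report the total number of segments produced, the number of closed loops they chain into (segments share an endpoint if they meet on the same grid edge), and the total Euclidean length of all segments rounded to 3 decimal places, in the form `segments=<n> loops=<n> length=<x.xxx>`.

segments=6 loops=1 length=5.266

cell (2,1): code 0100 → (2.757,2.000)–(3.000,1.671)
cell (2,2): code 1000 → (3.000,2.462)–(2.757,2.000)
cell (3,1): code 0110 → (3.000,1.671)–(4.000,1.289)
cell (3,2): code 1001 → (4.000,2.996)–(3.000,2.462)
cell (4,1): code 0010 → (4.000,1.289)–(4.633,2.000)
cell (4,2): code 0001 → (4.633,2.000)–(4.000,2.996)
total: 6 segments, chained into 1 closed loop(s), length Σ = 5.266130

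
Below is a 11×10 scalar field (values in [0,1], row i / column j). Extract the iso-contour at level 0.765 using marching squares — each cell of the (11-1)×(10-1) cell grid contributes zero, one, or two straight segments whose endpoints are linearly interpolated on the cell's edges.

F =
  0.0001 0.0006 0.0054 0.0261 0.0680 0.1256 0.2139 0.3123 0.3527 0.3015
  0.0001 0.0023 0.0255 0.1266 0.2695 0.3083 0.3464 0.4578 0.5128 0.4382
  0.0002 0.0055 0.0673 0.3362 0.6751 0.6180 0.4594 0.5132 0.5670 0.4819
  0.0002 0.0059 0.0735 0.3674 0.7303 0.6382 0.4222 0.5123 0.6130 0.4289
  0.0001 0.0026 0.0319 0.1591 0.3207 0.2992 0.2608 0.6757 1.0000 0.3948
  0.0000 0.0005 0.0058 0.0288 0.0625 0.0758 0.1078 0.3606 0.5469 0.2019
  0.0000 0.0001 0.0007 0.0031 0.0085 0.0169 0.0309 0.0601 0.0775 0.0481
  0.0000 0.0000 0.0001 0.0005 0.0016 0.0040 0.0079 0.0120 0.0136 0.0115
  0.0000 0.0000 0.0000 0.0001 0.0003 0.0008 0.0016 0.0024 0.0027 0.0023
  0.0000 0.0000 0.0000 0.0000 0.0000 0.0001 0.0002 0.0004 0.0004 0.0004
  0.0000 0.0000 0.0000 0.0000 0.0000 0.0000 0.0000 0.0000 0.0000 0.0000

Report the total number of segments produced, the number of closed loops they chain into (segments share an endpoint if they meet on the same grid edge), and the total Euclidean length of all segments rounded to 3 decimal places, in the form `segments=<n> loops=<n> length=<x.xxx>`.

segments=4 loops=1 length=3.205

cell (3,7): code 0100 → (3.393,8.000)–(4.000,7.275)
cell (3,8): code 1000 → (4.000,8.388)–(3.393,8.000)
cell (4,7): code 0010 → (4.000,7.275)–(4.519,8.000)
cell (4,8): code 0001 → (4.519,8.000)–(4.000,8.388)
total: 4 segments, chained into 1 closed loop(s), length Σ = 3.205222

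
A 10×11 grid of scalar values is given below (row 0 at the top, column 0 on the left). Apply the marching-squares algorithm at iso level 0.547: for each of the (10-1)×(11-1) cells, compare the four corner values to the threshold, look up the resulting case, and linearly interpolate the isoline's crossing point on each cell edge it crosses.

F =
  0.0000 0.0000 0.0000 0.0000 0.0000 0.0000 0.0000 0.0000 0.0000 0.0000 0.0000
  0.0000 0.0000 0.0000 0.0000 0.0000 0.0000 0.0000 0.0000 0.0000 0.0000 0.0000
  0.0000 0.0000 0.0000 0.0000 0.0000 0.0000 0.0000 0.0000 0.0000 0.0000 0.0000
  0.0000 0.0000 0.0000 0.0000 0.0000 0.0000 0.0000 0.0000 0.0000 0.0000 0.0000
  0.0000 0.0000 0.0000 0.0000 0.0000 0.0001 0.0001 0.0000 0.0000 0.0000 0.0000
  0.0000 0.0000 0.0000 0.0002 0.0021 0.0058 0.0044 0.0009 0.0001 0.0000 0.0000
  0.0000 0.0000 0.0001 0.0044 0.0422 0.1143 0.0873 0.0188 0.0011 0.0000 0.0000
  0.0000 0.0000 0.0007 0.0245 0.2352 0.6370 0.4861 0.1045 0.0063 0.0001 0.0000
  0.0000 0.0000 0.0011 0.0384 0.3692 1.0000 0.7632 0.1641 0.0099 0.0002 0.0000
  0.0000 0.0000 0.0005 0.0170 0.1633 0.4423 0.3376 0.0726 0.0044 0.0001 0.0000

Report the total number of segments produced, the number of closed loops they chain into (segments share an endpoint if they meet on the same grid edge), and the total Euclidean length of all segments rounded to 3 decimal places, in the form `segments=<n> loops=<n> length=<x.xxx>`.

cell (6,4): code 0100 → (6.828,5.000)–(7.000,4.776)
cell (6,5): code 1000 → (7.000,5.596)–(6.828,5.000)
cell (7,4): code 0110 → (7.000,4.776)–(8.000,4.282)
cell (7,5): code 1101 → (7.220,6.000)–(7.000,5.596)
cell (7,6): code 1000 → (8.000,6.361)–(7.220,6.000)
cell (8,4): code 0010 → (8.000,4.282)–(8.812,5.000)
cell (8,5): code 0011 → (8.812,5.000)–(8.508,6.000)
cell (8,6): code 0001 → (8.508,6.000)–(8.000,6.361)
total: 8 segments, chained into 1 closed loop(s), length Σ = 6.090501

segments=8 loops=1 length=6.091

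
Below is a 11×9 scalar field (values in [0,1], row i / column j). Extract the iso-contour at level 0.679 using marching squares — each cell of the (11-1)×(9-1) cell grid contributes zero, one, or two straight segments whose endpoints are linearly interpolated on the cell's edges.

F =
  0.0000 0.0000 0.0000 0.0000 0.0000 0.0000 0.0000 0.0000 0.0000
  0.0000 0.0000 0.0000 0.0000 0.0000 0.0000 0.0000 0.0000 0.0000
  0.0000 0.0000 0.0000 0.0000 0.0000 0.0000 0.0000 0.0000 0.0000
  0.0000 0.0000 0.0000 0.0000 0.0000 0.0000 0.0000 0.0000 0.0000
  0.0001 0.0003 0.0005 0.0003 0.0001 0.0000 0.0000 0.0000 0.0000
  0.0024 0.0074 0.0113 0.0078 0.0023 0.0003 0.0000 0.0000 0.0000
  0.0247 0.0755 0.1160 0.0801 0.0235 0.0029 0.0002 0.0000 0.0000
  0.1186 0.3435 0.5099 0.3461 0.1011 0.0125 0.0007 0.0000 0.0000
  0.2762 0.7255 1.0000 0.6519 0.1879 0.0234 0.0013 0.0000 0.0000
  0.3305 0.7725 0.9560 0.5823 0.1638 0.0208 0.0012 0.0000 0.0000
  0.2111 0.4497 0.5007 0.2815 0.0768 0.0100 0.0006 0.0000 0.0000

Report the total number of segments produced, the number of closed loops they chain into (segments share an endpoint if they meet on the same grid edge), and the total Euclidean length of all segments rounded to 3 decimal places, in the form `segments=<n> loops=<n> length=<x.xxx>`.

segments=8 loops=1 length=6.813

cell (7,0): code 0100 → (7.878,1.000)–(8.000,0.897)
cell (7,1): code 1100 → (7.345,2.000)–(7.878,1.000)
cell (7,2): code 1000 → (8.000,2.922)–(7.345,2.000)
cell (8,0): code 0110 → (8.000,0.897)–(9.000,0.788)
cell (8,2): code 1001 → (9.000,2.741)–(8.000,2.922)
cell (9,0): code 0010 → (9.000,0.788)–(9.290,1.000)
cell (9,1): code 0011 → (9.290,1.000)–(9.608,2.000)
cell (9,2): code 0001 → (9.608,2.000)–(9.000,2.741)
total: 8 segments, chained into 1 closed loop(s), length Σ = 6.813384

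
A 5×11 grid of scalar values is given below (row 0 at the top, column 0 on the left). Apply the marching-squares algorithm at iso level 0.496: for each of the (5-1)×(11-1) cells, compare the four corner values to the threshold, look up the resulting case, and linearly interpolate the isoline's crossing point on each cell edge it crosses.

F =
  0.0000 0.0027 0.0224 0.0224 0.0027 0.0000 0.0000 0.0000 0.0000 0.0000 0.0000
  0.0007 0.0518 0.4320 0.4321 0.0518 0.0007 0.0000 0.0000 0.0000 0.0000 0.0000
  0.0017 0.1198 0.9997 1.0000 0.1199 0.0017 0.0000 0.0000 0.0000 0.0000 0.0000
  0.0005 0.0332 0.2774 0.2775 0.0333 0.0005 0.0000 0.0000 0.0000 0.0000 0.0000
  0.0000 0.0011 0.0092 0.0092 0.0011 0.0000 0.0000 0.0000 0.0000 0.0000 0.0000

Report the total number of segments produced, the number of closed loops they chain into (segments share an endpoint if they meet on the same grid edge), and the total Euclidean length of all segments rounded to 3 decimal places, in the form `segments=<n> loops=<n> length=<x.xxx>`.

cell (1,1): code 0100 → (1.113,2.000)–(2.000,1.428)
cell (1,2): code 1100 → (1.113,3.000)–(1.113,2.000)
cell (1,3): code 1000 → (2.000,3.573)–(1.113,3.000)
cell (2,1): code 0010 → (2.000,1.428)–(2.697,2.000)
cell (2,2): code 0011 → (2.697,2.000)–(2.698,3.000)
cell (2,3): code 0001 → (2.698,3.000)–(2.000,3.573)
total: 6 segments, chained into 1 closed loop(s), length Σ = 5.916859

segments=6 loops=1 length=5.917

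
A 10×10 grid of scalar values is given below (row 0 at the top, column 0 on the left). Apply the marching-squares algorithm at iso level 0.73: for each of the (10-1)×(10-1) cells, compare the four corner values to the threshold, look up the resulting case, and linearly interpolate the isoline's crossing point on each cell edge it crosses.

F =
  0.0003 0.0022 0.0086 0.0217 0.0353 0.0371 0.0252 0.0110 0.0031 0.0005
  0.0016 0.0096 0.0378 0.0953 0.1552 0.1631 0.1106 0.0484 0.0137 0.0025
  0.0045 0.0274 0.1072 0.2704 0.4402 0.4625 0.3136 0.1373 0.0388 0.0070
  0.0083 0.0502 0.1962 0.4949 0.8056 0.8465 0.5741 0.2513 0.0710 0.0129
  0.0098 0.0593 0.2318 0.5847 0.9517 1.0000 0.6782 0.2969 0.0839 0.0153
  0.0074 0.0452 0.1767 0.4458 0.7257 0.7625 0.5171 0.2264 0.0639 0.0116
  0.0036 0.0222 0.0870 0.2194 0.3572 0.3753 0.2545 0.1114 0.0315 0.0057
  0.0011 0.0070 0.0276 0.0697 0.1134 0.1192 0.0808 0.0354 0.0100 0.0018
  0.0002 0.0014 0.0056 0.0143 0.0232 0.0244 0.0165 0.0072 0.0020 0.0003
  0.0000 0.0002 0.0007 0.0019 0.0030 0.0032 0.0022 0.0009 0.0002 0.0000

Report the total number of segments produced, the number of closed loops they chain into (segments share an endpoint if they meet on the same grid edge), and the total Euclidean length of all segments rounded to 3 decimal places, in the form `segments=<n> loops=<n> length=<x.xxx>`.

segments=10 loops=1 length=7.532

cell (2,3): code 0100 → (2.793,4.000)–(3.000,3.757)
cell (2,4): code 1100 → (2.697,5.000)–(2.793,4.000)
cell (2,5): code 1000 → (3.000,5.428)–(2.697,5.000)
cell (3,3): code 0110 → (3.000,3.757)–(4.000,3.396)
cell (3,5): code 1001 → (4.000,5.839)–(3.000,5.428)
cell (4,3): code 0010 → (4.000,3.396)–(4.981,4.000)
cell (4,4): code 0111 → (4.981,4.000)–(5.000,4.117)
cell (4,5): code 1001 → (5.000,5.132)–(4.000,5.839)
cell (5,4): code 0010 → (5.000,4.117)–(5.084,5.000)
cell (5,5): code 0001 → (5.084,5.000)–(5.000,5.132)
total: 10 segments, chained into 1 closed loop(s), length Σ = 7.531599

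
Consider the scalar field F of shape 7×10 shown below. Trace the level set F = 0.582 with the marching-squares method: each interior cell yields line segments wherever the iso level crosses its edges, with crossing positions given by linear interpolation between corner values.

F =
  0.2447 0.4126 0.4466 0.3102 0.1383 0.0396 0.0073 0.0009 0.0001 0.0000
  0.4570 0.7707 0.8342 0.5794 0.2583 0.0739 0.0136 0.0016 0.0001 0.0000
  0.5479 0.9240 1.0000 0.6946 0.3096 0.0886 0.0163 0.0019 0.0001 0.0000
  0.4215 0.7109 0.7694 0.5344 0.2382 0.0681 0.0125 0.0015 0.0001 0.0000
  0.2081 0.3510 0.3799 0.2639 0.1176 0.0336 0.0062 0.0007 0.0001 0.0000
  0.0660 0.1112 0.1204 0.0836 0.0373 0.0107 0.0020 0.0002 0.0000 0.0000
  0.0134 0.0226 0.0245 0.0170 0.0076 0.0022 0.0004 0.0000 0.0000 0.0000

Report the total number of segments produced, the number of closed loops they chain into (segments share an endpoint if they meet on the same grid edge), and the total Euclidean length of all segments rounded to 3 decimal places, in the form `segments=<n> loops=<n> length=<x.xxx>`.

segments=12 loops=1 length=9.817

cell (0,0): code 0100 → (0.473,1.000)–(1.000,0.398)
cell (0,1): code 1100 → (0.349,2.000)–(0.473,1.000)
cell (0,2): code 1000 → (1.000,2.990)–(0.349,2.000)
cell (1,0): code 0110 → (1.000,0.398)–(2.000,0.091)
cell (1,2): code 1101 → (1.023,3.000)–(1.000,2.990)
cell (1,3): code 1000 → (2.000,3.292)–(1.023,3.000)
cell (2,0): code 0110 → (2.000,0.091)–(3.000,0.555)
cell (2,2): code 1011 → (3.000,2.797)–(2.703,3.000)
cell (2,3): code 0001 → (2.703,3.000)–(2.000,3.292)
cell (3,0): code 0010 → (3.000,0.555)–(3.358,1.000)
cell (3,1): code 0011 → (3.358,1.000)–(3.481,2.000)
cell (3,2): code 0001 → (3.481,2.000)–(3.000,2.797)
total: 12 segments, chained into 1 closed loop(s), length Σ = 9.816839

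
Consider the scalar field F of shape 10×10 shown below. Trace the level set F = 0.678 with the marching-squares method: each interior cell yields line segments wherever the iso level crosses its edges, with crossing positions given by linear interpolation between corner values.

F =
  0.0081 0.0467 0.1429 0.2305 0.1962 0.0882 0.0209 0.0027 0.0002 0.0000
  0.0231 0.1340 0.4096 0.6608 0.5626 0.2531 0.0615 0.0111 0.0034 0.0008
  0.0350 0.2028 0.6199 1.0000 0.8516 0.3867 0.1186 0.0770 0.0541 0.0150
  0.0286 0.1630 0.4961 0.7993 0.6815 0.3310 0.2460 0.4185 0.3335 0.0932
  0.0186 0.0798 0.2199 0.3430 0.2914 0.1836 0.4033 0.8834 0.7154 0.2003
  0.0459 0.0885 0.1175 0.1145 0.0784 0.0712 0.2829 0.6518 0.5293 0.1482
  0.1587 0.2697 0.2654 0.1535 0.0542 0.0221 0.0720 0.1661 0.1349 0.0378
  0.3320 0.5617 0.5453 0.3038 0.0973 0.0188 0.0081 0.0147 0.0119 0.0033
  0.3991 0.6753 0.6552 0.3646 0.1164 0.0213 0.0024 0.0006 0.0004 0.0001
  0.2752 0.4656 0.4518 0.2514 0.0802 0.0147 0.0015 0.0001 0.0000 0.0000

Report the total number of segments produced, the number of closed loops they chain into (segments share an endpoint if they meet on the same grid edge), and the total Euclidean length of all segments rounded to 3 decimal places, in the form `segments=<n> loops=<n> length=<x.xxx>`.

cell (1,2): code 0100 → (1.051,3.000)–(2.000,2.153)
cell (1,3): code 1100 → (1.399,4.000)–(1.051,3.000)
cell (1,4): code 1000 → (2.000,4.373)–(1.399,4.000)
cell (2,2): code 0110 → (2.000,2.153)–(3.000,2.600)
cell (2,4): code 1001 → (3.000,4.010)–(2.000,4.373)
cell (3,2): code 0010 → (3.000,2.600)–(3.266,3.000)
cell (3,3): code 0011 → (3.266,3.000)–(3.009,4.000)
cell (3,4): code 0001 → (3.009,4.000)–(3.000,4.010)
cell (3,6): code 0100 → (3.558,7.000)–(4.000,6.572)
cell (3,7): code 1100 → (3.902,8.000)–(3.558,7.000)
cell (3,8): code 1000 → (4.000,8.073)–(3.902,8.000)
cell (4,6): code 0010 → (4.000,6.572)–(4.887,7.000)
cell (4,7): code 0011 → (4.887,7.000)–(4.201,8.000)
cell (4,8): code 0001 → (4.201,8.000)–(4.000,8.073)
total: 14 segments, chained into 2 closed loop(s), length Σ = 10.929625

segments=14 loops=2 length=10.930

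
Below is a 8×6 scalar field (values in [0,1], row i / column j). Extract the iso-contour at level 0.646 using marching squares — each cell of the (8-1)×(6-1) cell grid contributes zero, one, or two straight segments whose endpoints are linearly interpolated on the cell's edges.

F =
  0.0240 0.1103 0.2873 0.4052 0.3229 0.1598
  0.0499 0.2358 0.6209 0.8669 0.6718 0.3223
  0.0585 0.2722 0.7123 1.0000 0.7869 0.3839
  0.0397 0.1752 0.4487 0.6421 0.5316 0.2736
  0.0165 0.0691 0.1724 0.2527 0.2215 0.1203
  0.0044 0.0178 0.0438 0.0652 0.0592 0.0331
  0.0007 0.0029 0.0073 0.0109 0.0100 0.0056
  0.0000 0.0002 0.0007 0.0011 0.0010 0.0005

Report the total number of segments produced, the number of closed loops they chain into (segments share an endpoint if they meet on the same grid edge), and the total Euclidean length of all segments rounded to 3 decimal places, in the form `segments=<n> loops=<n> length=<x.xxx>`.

cell (0,2): code 0100 → (0.522,3.000)–(1.000,2.102)
cell (0,3): code 1100 → (0.926,4.000)–(0.522,3.000)
cell (0,4): code 1000 → (1.000,4.074)–(0.926,4.000)
cell (1,1): code 0100 → (1.275,2.000)–(2.000,1.849)
cell (1,2): code 1110 → (1.000,2.102)–(1.275,2.000)
cell (1,4): code 1001 → (2.000,4.350)–(1.000,4.074)
cell (2,1): code 0010 → (2.000,1.849)–(2.252,2.000)
cell (2,2): code 0011 → (2.252,2.000)–(2.989,3.000)
cell (2,3): code 0011 → (2.989,3.000)–(2.552,4.000)
cell (2,4): code 0001 → (2.552,4.000)–(2.000,4.350)
total: 10 segments, chained into 1 closed loop(s), length Σ = 7.552330

segments=10 loops=1 length=7.552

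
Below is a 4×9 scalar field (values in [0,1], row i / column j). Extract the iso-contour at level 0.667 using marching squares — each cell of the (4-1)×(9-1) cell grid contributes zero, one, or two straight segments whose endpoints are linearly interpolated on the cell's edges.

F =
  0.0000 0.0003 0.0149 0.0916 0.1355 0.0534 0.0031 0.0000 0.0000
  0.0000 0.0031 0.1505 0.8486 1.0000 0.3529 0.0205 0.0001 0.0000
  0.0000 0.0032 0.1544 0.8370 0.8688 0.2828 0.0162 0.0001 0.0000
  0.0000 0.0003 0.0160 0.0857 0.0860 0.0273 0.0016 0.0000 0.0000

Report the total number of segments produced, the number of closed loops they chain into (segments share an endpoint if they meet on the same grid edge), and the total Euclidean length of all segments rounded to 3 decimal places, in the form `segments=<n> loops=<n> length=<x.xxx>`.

cell (0,2): code 0100 → (0.760,3.000)–(1.000,2.740)
cell (0,3): code 1100 → (0.615,4.000)–(0.760,3.000)
cell (0,4): code 1000 → (1.000,4.515)–(0.615,4.000)
cell (1,2): code 0110 → (1.000,2.740)–(2.000,2.751)
cell (1,4): code 1001 → (2.000,4.344)–(1.000,4.515)
cell (2,2): code 0010 → (2.000,2.751)–(2.226,3.000)
cell (2,3): code 0011 → (2.226,3.000)–(2.258,4.000)
cell (2,4): code 0001 → (2.258,4.000)–(2.000,4.344)
total: 8 segments, chained into 1 closed loop(s), length Σ = 5.788768

segments=8 loops=1 length=5.789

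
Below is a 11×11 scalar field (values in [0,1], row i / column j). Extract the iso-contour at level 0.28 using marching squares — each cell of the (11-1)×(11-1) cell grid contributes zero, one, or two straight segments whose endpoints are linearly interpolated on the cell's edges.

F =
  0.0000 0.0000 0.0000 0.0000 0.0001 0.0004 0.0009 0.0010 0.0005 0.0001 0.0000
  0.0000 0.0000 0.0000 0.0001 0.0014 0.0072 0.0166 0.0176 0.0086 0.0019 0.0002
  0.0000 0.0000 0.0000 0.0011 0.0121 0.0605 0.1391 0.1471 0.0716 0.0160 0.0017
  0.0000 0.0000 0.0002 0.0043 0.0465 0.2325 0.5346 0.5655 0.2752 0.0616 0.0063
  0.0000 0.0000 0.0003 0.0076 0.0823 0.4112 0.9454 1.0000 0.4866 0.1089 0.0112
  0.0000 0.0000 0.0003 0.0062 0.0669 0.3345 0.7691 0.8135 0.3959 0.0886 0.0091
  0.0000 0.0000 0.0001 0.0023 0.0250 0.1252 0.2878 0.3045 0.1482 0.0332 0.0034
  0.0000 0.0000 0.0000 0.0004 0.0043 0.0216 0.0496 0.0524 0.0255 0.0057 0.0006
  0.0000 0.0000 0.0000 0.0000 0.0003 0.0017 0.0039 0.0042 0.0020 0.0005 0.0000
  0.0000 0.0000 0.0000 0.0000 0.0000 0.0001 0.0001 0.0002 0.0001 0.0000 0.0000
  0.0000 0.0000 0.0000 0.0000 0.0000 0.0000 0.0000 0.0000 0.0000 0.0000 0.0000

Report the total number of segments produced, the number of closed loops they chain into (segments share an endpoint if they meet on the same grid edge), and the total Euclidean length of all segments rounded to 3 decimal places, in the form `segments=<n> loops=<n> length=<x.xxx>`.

segments=16 loops=1 length=11.963

cell (2,5): code 0100 → (2.356,6.000)–(3.000,5.157)
cell (2,6): code 1100 → (2.318,7.000)–(2.356,6.000)
cell (2,7): code 1000 → (3.000,7.983)–(2.318,7.000)
cell (3,4): code 0100 → (3.266,5.000)–(4.000,4.601)
cell (3,5): code 1110 → (3.000,5.157)–(3.266,5.000)
cell (3,7): code 1101 → (3.023,8.000)–(3.000,7.983)
cell (3,8): code 1000 → (4.000,8.547)–(3.023,8.000)
cell (4,4): code 0110 → (4.000,4.601)–(5.000,4.796)
cell (4,8): code 1001 → (5.000,8.377)–(4.000,8.547)
cell (5,4): code 0010 → (5.000,4.796)–(5.260,5.000)
cell (5,5): code 0111 → (5.260,5.000)–(6.000,5.952)
cell (5,7): code 1011 → (6.000,7.157)–(5.468,8.000)
cell (5,8): code 0001 → (5.468,8.000)–(5.000,8.377)
cell (6,5): code 0010 → (6.000,5.952)–(6.033,6.000)
cell (6,6): code 0011 → (6.033,6.000)–(6.097,7.000)
cell (6,7): code 0001 → (6.097,7.000)–(6.000,7.157)
total: 16 segments, chained into 1 closed loop(s), length Σ = 11.962697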